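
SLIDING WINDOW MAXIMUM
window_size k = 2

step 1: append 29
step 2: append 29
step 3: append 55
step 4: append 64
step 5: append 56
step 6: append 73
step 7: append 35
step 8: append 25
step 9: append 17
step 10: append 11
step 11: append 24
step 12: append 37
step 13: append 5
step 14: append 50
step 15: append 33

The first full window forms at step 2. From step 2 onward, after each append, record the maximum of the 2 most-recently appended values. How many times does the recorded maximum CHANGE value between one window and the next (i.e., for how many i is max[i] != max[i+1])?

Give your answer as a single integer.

step 1: append 29 -> window=[29] (not full yet)
step 2: append 29 -> window=[29, 29] -> max=29
step 3: append 55 -> window=[29, 55] -> max=55
step 4: append 64 -> window=[55, 64] -> max=64
step 5: append 56 -> window=[64, 56] -> max=64
step 6: append 73 -> window=[56, 73] -> max=73
step 7: append 35 -> window=[73, 35] -> max=73
step 8: append 25 -> window=[35, 25] -> max=35
step 9: append 17 -> window=[25, 17] -> max=25
step 10: append 11 -> window=[17, 11] -> max=17
step 11: append 24 -> window=[11, 24] -> max=24
step 12: append 37 -> window=[24, 37] -> max=37
step 13: append 5 -> window=[37, 5] -> max=37
step 14: append 50 -> window=[5, 50] -> max=50
step 15: append 33 -> window=[50, 33] -> max=50
Recorded maximums: 29 55 64 64 73 73 35 25 17 24 37 37 50 50
Changes between consecutive maximums: 9

Answer: 9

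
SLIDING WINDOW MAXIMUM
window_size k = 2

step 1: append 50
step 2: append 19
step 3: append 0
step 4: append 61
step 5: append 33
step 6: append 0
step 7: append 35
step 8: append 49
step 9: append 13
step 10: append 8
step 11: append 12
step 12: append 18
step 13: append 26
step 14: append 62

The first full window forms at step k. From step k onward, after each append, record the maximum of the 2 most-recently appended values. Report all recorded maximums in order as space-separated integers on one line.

Answer: 50 19 61 61 33 35 49 49 13 12 18 26 62

Derivation:
step 1: append 50 -> window=[50] (not full yet)
step 2: append 19 -> window=[50, 19] -> max=50
step 3: append 0 -> window=[19, 0] -> max=19
step 4: append 61 -> window=[0, 61] -> max=61
step 5: append 33 -> window=[61, 33] -> max=61
step 6: append 0 -> window=[33, 0] -> max=33
step 7: append 35 -> window=[0, 35] -> max=35
step 8: append 49 -> window=[35, 49] -> max=49
step 9: append 13 -> window=[49, 13] -> max=49
step 10: append 8 -> window=[13, 8] -> max=13
step 11: append 12 -> window=[8, 12] -> max=12
step 12: append 18 -> window=[12, 18] -> max=18
step 13: append 26 -> window=[18, 26] -> max=26
step 14: append 62 -> window=[26, 62] -> max=62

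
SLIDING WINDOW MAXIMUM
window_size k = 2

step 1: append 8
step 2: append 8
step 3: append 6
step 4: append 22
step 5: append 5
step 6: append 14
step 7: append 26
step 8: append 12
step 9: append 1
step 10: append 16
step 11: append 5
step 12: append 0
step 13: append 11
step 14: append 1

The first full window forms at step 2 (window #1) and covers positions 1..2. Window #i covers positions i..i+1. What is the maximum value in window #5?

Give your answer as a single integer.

step 1: append 8 -> window=[8] (not full yet)
step 2: append 8 -> window=[8, 8] -> max=8
step 3: append 6 -> window=[8, 6] -> max=8
step 4: append 22 -> window=[6, 22] -> max=22
step 5: append 5 -> window=[22, 5] -> max=22
step 6: append 14 -> window=[5, 14] -> max=14
Window #5 max = 14

Answer: 14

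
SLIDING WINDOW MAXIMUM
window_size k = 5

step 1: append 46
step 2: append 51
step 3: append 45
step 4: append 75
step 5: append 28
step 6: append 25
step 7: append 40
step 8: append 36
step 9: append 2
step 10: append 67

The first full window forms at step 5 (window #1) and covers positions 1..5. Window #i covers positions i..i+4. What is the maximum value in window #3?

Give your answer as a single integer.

Answer: 75

Derivation:
step 1: append 46 -> window=[46] (not full yet)
step 2: append 51 -> window=[46, 51] (not full yet)
step 3: append 45 -> window=[46, 51, 45] (not full yet)
step 4: append 75 -> window=[46, 51, 45, 75] (not full yet)
step 5: append 28 -> window=[46, 51, 45, 75, 28] -> max=75
step 6: append 25 -> window=[51, 45, 75, 28, 25] -> max=75
step 7: append 40 -> window=[45, 75, 28, 25, 40] -> max=75
Window #3 max = 75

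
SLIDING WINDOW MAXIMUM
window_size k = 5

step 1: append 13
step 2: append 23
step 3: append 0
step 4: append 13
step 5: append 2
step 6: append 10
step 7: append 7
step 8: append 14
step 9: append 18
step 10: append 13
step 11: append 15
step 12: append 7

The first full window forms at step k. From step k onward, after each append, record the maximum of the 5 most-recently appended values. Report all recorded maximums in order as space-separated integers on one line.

step 1: append 13 -> window=[13] (not full yet)
step 2: append 23 -> window=[13, 23] (not full yet)
step 3: append 0 -> window=[13, 23, 0] (not full yet)
step 4: append 13 -> window=[13, 23, 0, 13] (not full yet)
step 5: append 2 -> window=[13, 23, 0, 13, 2] -> max=23
step 6: append 10 -> window=[23, 0, 13, 2, 10] -> max=23
step 7: append 7 -> window=[0, 13, 2, 10, 7] -> max=13
step 8: append 14 -> window=[13, 2, 10, 7, 14] -> max=14
step 9: append 18 -> window=[2, 10, 7, 14, 18] -> max=18
step 10: append 13 -> window=[10, 7, 14, 18, 13] -> max=18
step 11: append 15 -> window=[7, 14, 18, 13, 15] -> max=18
step 12: append 7 -> window=[14, 18, 13, 15, 7] -> max=18

Answer: 23 23 13 14 18 18 18 18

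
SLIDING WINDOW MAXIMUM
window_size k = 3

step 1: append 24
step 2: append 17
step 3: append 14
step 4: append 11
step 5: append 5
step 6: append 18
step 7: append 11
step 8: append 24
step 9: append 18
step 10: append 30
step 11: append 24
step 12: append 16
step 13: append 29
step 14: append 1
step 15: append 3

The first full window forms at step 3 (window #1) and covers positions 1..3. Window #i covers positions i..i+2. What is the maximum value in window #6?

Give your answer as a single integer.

Answer: 24

Derivation:
step 1: append 24 -> window=[24] (not full yet)
step 2: append 17 -> window=[24, 17] (not full yet)
step 3: append 14 -> window=[24, 17, 14] -> max=24
step 4: append 11 -> window=[17, 14, 11] -> max=17
step 5: append 5 -> window=[14, 11, 5] -> max=14
step 6: append 18 -> window=[11, 5, 18] -> max=18
step 7: append 11 -> window=[5, 18, 11] -> max=18
step 8: append 24 -> window=[18, 11, 24] -> max=24
Window #6 max = 24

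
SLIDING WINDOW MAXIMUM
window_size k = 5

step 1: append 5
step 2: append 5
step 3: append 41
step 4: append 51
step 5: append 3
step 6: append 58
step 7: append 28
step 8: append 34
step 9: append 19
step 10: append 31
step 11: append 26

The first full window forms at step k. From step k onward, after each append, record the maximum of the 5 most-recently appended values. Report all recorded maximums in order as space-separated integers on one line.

step 1: append 5 -> window=[5] (not full yet)
step 2: append 5 -> window=[5, 5] (not full yet)
step 3: append 41 -> window=[5, 5, 41] (not full yet)
step 4: append 51 -> window=[5, 5, 41, 51] (not full yet)
step 5: append 3 -> window=[5, 5, 41, 51, 3] -> max=51
step 6: append 58 -> window=[5, 41, 51, 3, 58] -> max=58
step 7: append 28 -> window=[41, 51, 3, 58, 28] -> max=58
step 8: append 34 -> window=[51, 3, 58, 28, 34] -> max=58
step 9: append 19 -> window=[3, 58, 28, 34, 19] -> max=58
step 10: append 31 -> window=[58, 28, 34, 19, 31] -> max=58
step 11: append 26 -> window=[28, 34, 19, 31, 26] -> max=34

Answer: 51 58 58 58 58 58 34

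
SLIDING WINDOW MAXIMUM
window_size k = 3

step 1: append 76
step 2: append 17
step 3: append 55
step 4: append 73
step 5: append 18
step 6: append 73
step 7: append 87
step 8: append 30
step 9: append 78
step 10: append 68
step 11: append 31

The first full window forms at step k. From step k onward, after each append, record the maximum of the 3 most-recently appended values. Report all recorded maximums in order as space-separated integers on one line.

Answer: 76 73 73 73 87 87 87 78 78

Derivation:
step 1: append 76 -> window=[76] (not full yet)
step 2: append 17 -> window=[76, 17] (not full yet)
step 3: append 55 -> window=[76, 17, 55] -> max=76
step 4: append 73 -> window=[17, 55, 73] -> max=73
step 5: append 18 -> window=[55, 73, 18] -> max=73
step 6: append 73 -> window=[73, 18, 73] -> max=73
step 7: append 87 -> window=[18, 73, 87] -> max=87
step 8: append 30 -> window=[73, 87, 30] -> max=87
step 9: append 78 -> window=[87, 30, 78] -> max=87
step 10: append 68 -> window=[30, 78, 68] -> max=78
step 11: append 31 -> window=[78, 68, 31] -> max=78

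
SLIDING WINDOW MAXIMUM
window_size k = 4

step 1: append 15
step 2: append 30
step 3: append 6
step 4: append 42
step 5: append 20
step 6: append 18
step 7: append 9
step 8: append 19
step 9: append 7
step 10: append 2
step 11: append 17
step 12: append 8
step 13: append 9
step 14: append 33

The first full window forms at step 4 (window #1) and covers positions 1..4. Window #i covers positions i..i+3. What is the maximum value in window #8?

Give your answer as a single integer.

step 1: append 15 -> window=[15] (not full yet)
step 2: append 30 -> window=[15, 30] (not full yet)
step 3: append 6 -> window=[15, 30, 6] (not full yet)
step 4: append 42 -> window=[15, 30, 6, 42] -> max=42
step 5: append 20 -> window=[30, 6, 42, 20] -> max=42
step 6: append 18 -> window=[6, 42, 20, 18] -> max=42
step 7: append 9 -> window=[42, 20, 18, 9] -> max=42
step 8: append 19 -> window=[20, 18, 9, 19] -> max=20
step 9: append 7 -> window=[18, 9, 19, 7] -> max=19
step 10: append 2 -> window=[9, 19, 7, 2] -> max=19
step 11: append 17 -> window=[19, 7, 2, 17] -> max=19
Window #8 max = 19

Answer: 19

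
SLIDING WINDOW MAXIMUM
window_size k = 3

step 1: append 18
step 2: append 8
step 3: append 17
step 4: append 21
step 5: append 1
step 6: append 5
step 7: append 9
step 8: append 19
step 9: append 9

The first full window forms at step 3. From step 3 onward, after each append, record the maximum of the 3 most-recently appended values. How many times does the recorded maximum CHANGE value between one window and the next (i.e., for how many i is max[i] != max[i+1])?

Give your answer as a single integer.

step 1: append 18 -> window=[18] (not full yet)
step 2: append 8 -> window=[18, 8] (not full yet)
step 3: append 17 -> window=[18, 8, 17] -> max=18
step 4: append 21 -> window=[8, 17, 21] -> max=21
step 5: append 1 -> window=[17, 21, 1] -> max=21
step 6: append 5 -> window=[21, 1, 5] -> max=21
step 7: append 9 -> window=[1, 5, 9] -> max=9
step 8: append 19 -> window=[5, 9, 19] -> max=19
step 9: append 9 -> window=[9, 19, 9] -> max=19
Recorded maximums: 18 21 21 21 9 19 19
Changes between consecutive maximums: 3

Answer: 3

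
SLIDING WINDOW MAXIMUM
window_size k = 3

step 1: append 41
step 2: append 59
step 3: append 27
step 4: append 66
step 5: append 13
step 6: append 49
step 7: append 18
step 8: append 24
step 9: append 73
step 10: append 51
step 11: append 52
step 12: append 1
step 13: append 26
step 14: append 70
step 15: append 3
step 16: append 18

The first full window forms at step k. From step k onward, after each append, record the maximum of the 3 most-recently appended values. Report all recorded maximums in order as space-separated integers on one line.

step 1: append 41 -> window=[41] (not full yet)
step 2: append 59 -> window=[41, 59] (not full yet)
step 3: append 27 -> window=[41, 59, 27] -> max=59
step 4: append 66 -> window=[59, 27, 66] -> max=66
step 5: append 13 -> window=[27, 66, 13] -> max=66
step 6: append 49 -> window=[66, 13, 49] -> max=66
step 7: append 18 -> window=[13, 49, 18] -> max=49
step 8: append 24 -> window=[49, 18, 24] -> max=49
step 9: append 73 -> window=[18, 24, 73] -> max=73
step 10: append 51 -> window=[24, 73, 51] -> max=73
step 11: append 52 -> window=[73, 51, 52] -> max=73
step 12: append 1 -> window=[51, 52, 1] -> max=52
step 13: append 26 -> window=[52, 1, 26] -> max=52
step 14: append 70 -> window=[1, 26, 70] -> max=70
step 15: append 3 -> window=[26, 70, 3] -> max=70
step 16: append 18 -> window=[70, 3, 18] -> max=70

Answer: 59 66 66 66 49 49 73 73 73 52 52 70 70 70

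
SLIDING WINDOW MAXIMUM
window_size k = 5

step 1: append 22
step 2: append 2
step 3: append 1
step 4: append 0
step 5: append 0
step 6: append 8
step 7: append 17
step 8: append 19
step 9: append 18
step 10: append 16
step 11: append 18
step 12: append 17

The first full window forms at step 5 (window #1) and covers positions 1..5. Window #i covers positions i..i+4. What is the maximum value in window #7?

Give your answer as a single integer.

Answer: 19

Derivation:
step 1: append 22 -> window=[22] (not full yet)
step 2: append 2 -> window=[22, 2] (not full yet)
step 3: append 1 -> window=[22, 2, 1] (not full yet)
step 4: append 0 -> window=[22, 2, 1, 0] (not full yet)
step 5: append 0 -> window=[22, 2, 1, 0, 0] -> max=22
step 6: append 8 -> window=[2, 1, 0, 0, 8] -> max=8
step 7: append 17 -> window=[1, 0, 0, 8, 17] -> max=17
step 8: append 19 -> window=[0, 0, 8, 17, 19] -> max=19
step 9: append 18 -> window=[0, 8, 17, 19, 18] -> max=19
step 10: append 16 -> window=[8, 17, 19, 18, 16] -> max=19
step 11: append 18 -> window=[17, 19, 18, 16, 18] -> max=19
Window #7 max = 19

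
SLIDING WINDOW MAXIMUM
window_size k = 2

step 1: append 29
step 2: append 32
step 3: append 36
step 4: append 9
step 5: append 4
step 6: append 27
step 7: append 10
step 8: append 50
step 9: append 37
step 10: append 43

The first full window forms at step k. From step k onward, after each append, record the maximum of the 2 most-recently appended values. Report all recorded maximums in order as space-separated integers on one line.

Answer: 32 36 36 9 27 27 50 50 43

Derivation:
step 1: append 29 -> window=[29] (not full yet)
step 2: append 32 -> window=[29, 32] -> max=32
step 3: append 36 -> window=[32, 36] -> max=36
step 4: append 9 -> window=[36, 9] -> max=36
step 5: append 4 -> window=[9, 4] -> max=9
step 6: append 27 -> window=[4, 27] -> max=27
step 7: append 10 -> window=[27, 10] -> max=27
step 8: append 50 -> window=[10, 50] -> max=50
step 9: append 37 -> window=[50, 37] -> max=50
step 10: append 43 -> window=[37, 43] -> max=43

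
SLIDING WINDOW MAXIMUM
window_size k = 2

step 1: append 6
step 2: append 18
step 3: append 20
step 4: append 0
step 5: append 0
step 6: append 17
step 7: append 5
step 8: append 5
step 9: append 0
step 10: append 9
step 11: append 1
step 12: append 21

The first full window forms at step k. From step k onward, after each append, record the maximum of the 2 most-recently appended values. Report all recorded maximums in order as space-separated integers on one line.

step 1: append 6 -> window=[6] (not full yet)
step 2: append 18 -> window=[6, 18] -> max=18
step 3: append 20 -> window=[18, 20] -> max=20
step 4: append 0 -> window=[20, 0] -> max=20
step 5: append 0 -> window=[0, 0] -> max=0
step 6: append 17 -> window=[0, 17] -> max=17
step 7: append 5 -> window=[17, 5] -> max=17
step 8: append 5 -> window=[5, 5] -> max=5
step 9: append 0 -> window=[5, 0] -> max=5
step 10: append 9 -> window=[0, 9] -> max=9
step 11: append 1 -> window=[9, 1] -> max=9
step 12: append 21 -> window=[1, 21] -> max=21

Answer: 18 20 20 0 17 17 5 5 9 9 21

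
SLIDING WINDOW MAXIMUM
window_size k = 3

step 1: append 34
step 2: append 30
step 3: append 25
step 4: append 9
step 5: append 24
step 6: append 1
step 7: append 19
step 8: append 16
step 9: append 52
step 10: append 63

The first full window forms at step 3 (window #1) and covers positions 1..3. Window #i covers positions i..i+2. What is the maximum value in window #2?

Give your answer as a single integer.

Answer: 30

Derivation:
step 1: append 34 -> window=[34] (not full yet)
step 2: append 30 -> window=[34, 30] (not full yet)
step 3: append 25 -> window=[34, 30, 25] -> max=34
step 4: append 9 -> window=[30, 25, 9] -> max=30
Window #2 max = 30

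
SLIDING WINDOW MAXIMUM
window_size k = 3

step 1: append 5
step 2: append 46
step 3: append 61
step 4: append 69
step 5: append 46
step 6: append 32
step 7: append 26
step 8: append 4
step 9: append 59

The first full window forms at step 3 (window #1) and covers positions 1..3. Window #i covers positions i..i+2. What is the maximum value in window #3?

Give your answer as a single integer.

step 1: append 5 -> window=[5] (not full yet)
step 2: append 46 -> window=[5, 46] (not full yet)
step 3: append 61 -> window=[5, 46, 61] -> max=61
step 4: append 69 -> window=[46, 61, 69] -> max=69
step 5: append 46 -> window=[61, 69, 46] -> max=69
Window #3 max = 69

Answer: 69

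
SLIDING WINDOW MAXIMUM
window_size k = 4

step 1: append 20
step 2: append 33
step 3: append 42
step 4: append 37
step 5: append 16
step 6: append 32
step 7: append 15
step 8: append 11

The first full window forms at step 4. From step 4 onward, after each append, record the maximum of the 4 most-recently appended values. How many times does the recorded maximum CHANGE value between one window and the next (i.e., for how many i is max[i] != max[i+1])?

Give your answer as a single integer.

Answer: 2

Derivation:
step 1: append 20 -> window=[20] (not full yet)
step 2: append 33 -> window=[20, 33] (not full yet)
step 3: append 42 -> window=[20, 33, 42] (not full yet)
step 4: append 37 -> window=[20, 33, 42, 37] -> max=42
step 5: append 16 -> window=[33, 42, 37, 16] -> max=42
step 6: append 32 -> window=[42, 37, 16, 32] -> max=42
step 7: append 15 -> window=[37, 16, 32, 15] -> max=37
step 8: append 11 -> window=[16, 32, 15, 11] -> max=32
Recorded maximums: 42 42 42 37 32
Changes between consecutive maximums: 2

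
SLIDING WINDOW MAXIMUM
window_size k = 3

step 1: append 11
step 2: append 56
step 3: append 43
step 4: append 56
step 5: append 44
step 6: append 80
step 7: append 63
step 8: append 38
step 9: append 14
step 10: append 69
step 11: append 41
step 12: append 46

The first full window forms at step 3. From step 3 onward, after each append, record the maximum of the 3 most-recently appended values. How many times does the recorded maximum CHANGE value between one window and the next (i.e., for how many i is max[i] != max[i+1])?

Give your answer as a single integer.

step 1: append 11 -> window=[11] (not full yet)
step 2: append 56 -> window=[11, 56] (not full yet)
step 3: append 43 -> window=[11, 56, 43] -> max=56
step 4: append 56 -> window=[56, 43, 56] -> max=56
step 5: append 44 -> window=[43, 56, 44] -> max=56
step 6: append 80 -> window=[56, 44, 80] -> max=80
step 7: append 63 -> window=[44, 80, 63] -> max=80
step 8: append 38 -> window=[80, 63, 38] -> max=80
step 9: append 14 -> window=[63, 38, 14] -> max=63
step 10: append 69 -> window=[38, 14, 69] -> max=69
step 11: append 41 -> window=[14, 69, 41] -> max=69
step 12: append 46 -> window=[69, 41, 46] -> max=69
Recorded maximums: 56 56 56 80 80 80 63 69 69 69
Changes between consecutive maximums: 3

Answer: 3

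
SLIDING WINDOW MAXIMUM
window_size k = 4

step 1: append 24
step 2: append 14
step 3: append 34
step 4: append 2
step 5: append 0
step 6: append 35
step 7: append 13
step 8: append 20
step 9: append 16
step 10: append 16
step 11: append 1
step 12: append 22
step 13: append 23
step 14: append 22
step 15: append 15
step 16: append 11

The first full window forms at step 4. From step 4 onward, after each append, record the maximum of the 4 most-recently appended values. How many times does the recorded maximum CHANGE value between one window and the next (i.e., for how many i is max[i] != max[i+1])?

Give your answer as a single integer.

Answer: 4

Derivation:
step 1: append 24 -> window=[24] (not full yet)
step 2: append 14 -> window=[24, 14] (not full yet)
step 3: append 34 -> window=[24, 14, 34] (not full yet)
step 4: append 2 -> window=[24, 14, 34, 2] -> max=34
step 5: append 0 -> window=[14, 34, 2, 0] -> max=34
step 6: append 35 -> window=[34, 2, 0, 35] -> max=35
step 7: append 13 -> window=[2, 0, 35, 13] -> max=35
step 8: append 20 -> window=[0, 35, 13, 20] -> max=35
step 9: append 16 -> window=[35, 13, 20, 16] -> max=35
step 10: append 16 -> window=[13, 20, 16, 16] -> max=20
step 11: append 1 -> window=[20, 16, 16, 1] -> max=20
step 12: append 22 -> window=[16, 16, 1, 22] -> max=22
step 13: append 23 -> window=[16, 1, 22, 23] -> max=23
step 14: append 22 -> window=[1, 22, 23, 22] -> max=23
step 15: append 15 -> window=[22, 23, 22, 15] -> max=23
step 16: append 11 -> window=[23, 22, 15, 11] -> max=23
Recorded maximums: 34 34 35 35 35 35 20 20 22 23 23 23 23
Changes between consecutive maximums: 4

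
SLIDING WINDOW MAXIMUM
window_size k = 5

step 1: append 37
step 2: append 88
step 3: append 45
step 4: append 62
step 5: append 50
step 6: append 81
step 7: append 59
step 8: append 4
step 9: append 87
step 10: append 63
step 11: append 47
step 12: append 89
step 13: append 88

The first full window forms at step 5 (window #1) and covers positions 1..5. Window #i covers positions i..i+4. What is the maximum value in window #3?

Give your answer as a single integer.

Answer: 81

Derivation:
step 1: append 37 -> window=[37] (not full yet)
step 2: append 88 -> window=[37, 88] (not full yet)
step 3: append 45 -> window=[37, 88, 45] (not full yet)
step 4: append 62 -> window=[37, 88, 45, 62] (not full yet)
step 5: append 50 -> window=[37, 88, 45, 62, 50] -> max=88
step 6: append 81 -> window=[88, 45, 62, 50, 81] -> max=88
step 7: append 59 -> window=[45, 62, 50, 81, 59] -> max=81
Window #3 max = 81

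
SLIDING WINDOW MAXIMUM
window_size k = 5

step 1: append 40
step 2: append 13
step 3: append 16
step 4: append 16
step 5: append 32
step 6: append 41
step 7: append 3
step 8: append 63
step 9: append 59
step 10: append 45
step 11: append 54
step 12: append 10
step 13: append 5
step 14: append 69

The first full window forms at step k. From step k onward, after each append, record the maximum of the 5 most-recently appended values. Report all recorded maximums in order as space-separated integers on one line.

step 1: append 40 -> window=[40] (not full yet)
step 2: append 13 -> window=[40, 13] (not full yet)
step 3: append 16 -> window=[40, 13, 16] (not full yet)
step 4: append 16 -> window=[40, 13, 16, 16] (not full yet)
step 5: append 32 -> window=[40, 13, 16, 16, 32] -> max=40
step 6: append 41 -> window=[13, 16, 16, 32, 41] -> max=41
step 7: append 3 -> window=[16, 16, 32, 41, 3] -> max=41
step 8: append 63 -> window=[16, 32, 41, 3, 63] -> max=63
step 9: append 59 -> window=[32, 41, 3, 63, 59] -> max=63
step 10: append 45 -> window=[41, 3, 63, 59, 45] -> max=63
step 11: append 54 -> window=[3, 63, 59, 45, 54] -> max=63
step 12: append 10 -> window=[63, 59, 45, 54, 10] -> max=63
step 13: append 5 -> window=[59, 45, 54, 10, 5] -> max=59
step 14: append 69 -> window=[45, 54, 10, 5, 69] -> max=69

Answer: 40 41 41 63 63 63 63 63 59 69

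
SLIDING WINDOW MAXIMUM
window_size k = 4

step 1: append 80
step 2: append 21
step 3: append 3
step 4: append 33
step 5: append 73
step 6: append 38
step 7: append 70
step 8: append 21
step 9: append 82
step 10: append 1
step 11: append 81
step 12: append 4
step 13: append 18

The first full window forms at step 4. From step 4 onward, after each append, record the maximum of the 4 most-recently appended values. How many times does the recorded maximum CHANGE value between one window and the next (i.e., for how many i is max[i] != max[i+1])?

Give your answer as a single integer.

step 1: append 80 -> window=[80] (not full yet)
step 2: append 21 -> window=[80, 21] (not full yet)
step 3: append 3 -> window=[80, 21, 3] (not full yet)
step 4: append 33 -> window=[80, 21, 3, 33] -> max=80
step 5: append 73 -> window=[21, 3, 33, 73] -> max=73
step 6: append 38 -> window=[3, 33, 73, 38] -> max=73
step 7: append 70 -> window=[33, 73, 38, 70] -> max=73
step 8: append 21 -> window=[73, 38, 70, 21] -> max=73
step 9: append 82 -> window=[38, 70, 21, 82] -> max=82
step 10: append 1 -> window=[70, 21, 82, 1] -> max=82
step 11: append 81 -> window=[21, 82, 1, 81] -> max=82
step 12: append 4 -> window=[82, 1, 81, 4] -> max=82
step 13: append 18 -> window=[1, 81, 4, 18] -> max=81
Recorded maximums: 80 73 73 73 73 82 82 82 82 81
Changes between consecutive maximums: 3

Answer: 3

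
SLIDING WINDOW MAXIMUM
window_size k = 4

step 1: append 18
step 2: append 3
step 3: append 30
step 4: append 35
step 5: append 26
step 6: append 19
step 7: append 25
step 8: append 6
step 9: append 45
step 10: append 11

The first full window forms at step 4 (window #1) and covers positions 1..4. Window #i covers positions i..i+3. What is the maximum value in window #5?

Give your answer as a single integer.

Answer: 26

Derivation:
step 1: append 18 -> window=[18] (not full yet)
step 2: append 3 -> window=[18, 3] (not full yet)
step 3: append 30 -> window=[18, 3, 30] (not full yet)
step 4: append 35 -> window=[18, 3, 30, 35] -> max=35
step 5: append 26 -> window=[3, 30, 35, 26] -> max=35
step 6: append 19 -> window=[30, 35, 26, 19] -> max=35
step 7: append 25 -> window=[35, 26, 19, 25] -> max=35
step 8: append 6 -> window=[26, 19, 25, 6] -> max=26
Window #5 max = 26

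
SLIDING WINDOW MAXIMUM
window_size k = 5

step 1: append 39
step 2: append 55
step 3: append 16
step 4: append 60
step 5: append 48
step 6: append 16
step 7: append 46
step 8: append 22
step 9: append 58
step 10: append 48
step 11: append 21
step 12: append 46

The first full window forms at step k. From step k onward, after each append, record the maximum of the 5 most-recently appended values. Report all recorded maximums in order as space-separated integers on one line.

Answer: 60 60 60 60 58 58 58 58

Derivation:
step 1: append 39 -> window=[39] (not full yet)
step 2: append 55 -> window=[39, 55] (not full yet)
step 3: append 16 -> window=[39, 55, 16] (not full yet)
step 4: append 60 -> window=[39, 55, 16, 60] (not full yet)
step 5: append 48 -> window=[39, 55, 16, 60, 48] -> max=60
step 6: append 16 -> window=[55, 16, 60, 48, 16] -> max=60
step 7: append 46 -> window=[16, 60, 48, 16, 46] -> max=60
step 8: append 22 -> window=[60, 48, 16, 46, 22] -> max=60
step 9: append 58 -> window=[48, 16, 46, 22, 58] -> max=58
step 10: append 48 -> window=[16, 46, 22, 58, 48] -> max=58
step 11: append 21 -> window=[46, 22, 58, 48, 21] -> max=58
step 12: append 46 -> window=[22, 58, 48, 21, 46] -> max=58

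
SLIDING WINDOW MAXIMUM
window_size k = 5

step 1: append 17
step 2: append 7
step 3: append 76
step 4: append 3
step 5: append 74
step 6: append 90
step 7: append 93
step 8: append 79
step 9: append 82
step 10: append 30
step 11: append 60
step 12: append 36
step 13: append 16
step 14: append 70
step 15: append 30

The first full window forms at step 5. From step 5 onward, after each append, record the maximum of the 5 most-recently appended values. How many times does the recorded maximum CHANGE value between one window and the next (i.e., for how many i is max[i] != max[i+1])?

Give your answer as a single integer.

Answer: 4

Derivation:
step 1: append 17 -> window=[17] (not full yet)
step 2: append 7 -> window=[17, 7] (not full yet)
step 3: append 76 -> window=[17, 7, 76] (not full yet)
step 4: append 3 -> window=[17, 7, 76, 3] (not full yet)
step 5: append 74 -> window=[17, 7, 76, 3, 74] -> max=76
step 6: append 90 -> window=[7, 76, 3, 74, 90] -> max=90
step 7: append 93 -> window=[76, 3, 74, 90, 93] -> max=93
step 8: append 79 -> window=[3, 74, 90, 93, 79] -> max=93
step 9: append 82 -> window=[74, 90, 93, 79, 82] -> max=93
step 10: append 30 -> window=[90, 93, 79, 82, 30] -> max=93
step 11: append 60 -> window=[93, 79, 82, 30, 60] -> max=93
step 12: append 36 -> window=[79, 82, 30, 60, 36] -> max=82
step 13: append 16 -> window=[82, 30, 60, 36, 16] -> max=82
step 14: append 70 -> window=[30, 60, 36, 16, 70] -> max=70
step 15: append 30 -> window=[60, 36, 16, 70, 30] -> max=70
Recorded maximums: 76 90 93 93 93 93 93 82 82 70 70
Changes between consecutive maximums: 4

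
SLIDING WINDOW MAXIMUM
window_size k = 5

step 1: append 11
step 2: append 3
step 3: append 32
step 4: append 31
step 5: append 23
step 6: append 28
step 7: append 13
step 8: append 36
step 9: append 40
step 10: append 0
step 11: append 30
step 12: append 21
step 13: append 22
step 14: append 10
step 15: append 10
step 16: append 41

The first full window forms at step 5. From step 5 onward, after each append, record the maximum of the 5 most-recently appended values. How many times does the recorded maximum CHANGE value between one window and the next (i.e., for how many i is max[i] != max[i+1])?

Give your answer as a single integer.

step 1: append 11 -> window=[11] (not full yet)
step 2: append 3 -> window=[11, 3] (not full yet)
step 3: append 32 -> window=[11, 3, 32] (not full yet)
step 4: append 31 -> window=[11, 3, 32, 31] (not full yet)
step 5: append 23 -> window=[11, 3, 32, 31, 23] -> max=32
step 6: append 28 -> window=[3, 32, 31, 23, 28] -> max=32
step 7: append 13 -> window=[32, 31, 23, 28, 13] -> max=32
step 8: append 36 -> window=[31, 23, 28, 13, 36] -> max=36
step 9: append 40 -> window=[23, 28, 13, 36, 40] -> max=40
step 10: append 0 -> window=[28, 13, 36, 40, 0] -> max=40
step 11: append 30 -> window=[13, 36, 40, 0, 30] -> max=40
step 12: append 21 -> window=[36, 40, 0, 30, 21] -> max=40
step 13: append 22 -> window=[40, 0, 30, 21, 22] -> max=40
step 14: append 10 -> window=[0, 30, 21, 22, 10] -> max=30
step 15: append 10 -> window=[30, 21, 22, 10, 10] -> max=30
step 16: append 41 -> window=[21, 22, 10, 10, 41] -> max=41
Recorded maximums: 32 32 32 36 40 40 40 40 40 30 30 41
Changes between consecutive maximums: 4

Answer: 4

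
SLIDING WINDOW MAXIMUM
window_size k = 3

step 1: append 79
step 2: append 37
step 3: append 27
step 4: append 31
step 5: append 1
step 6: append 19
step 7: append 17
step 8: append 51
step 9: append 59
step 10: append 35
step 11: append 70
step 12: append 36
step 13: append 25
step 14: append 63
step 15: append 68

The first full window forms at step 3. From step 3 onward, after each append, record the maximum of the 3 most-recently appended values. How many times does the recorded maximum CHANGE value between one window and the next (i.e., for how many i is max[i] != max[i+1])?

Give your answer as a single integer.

Answer: 8

Derivation:
step 1: append 79 -> window=[79] (not full yet)
step 2: append 37 -> window=[79, 37] (not full yet)
step 3: append 27 -> window=[79, 37, 27] -> max=79
step 4: append 31 -> window=[37, 27, 31] -> max=37
step 5: append 1 -> window=[27, 31, 1] -> max=31
step 6: append 19 -> window=[31, 1, 19] -> max=31
step 7: append 17 -> window=[1, 19, 17] -> max=19
step 8: append 51 -> window=[19, 17, 51] -> max=51
step 9: append 59 -> window=[17, 51, 59] -> max=59
step 10: append 35 -> window=[51, 59, 35] -> max=59
step 11: append 70 -> window=[59, 35, 70] -> max=70
step 12: append 36 -> window=[35, 70, 36] -> max=70
step 13: append 25 -> window=[70, 36, 25] -> max=70
step 14: append 63 -> window=[36, 25, 63] -> max=63
step 15: append 68 -> window=[25, 63, 68] -> max=68
Recorded maximums: 79 37 31 31 19 51 59 59 70 70 70 63 68
Changes between consecutive maximums: 8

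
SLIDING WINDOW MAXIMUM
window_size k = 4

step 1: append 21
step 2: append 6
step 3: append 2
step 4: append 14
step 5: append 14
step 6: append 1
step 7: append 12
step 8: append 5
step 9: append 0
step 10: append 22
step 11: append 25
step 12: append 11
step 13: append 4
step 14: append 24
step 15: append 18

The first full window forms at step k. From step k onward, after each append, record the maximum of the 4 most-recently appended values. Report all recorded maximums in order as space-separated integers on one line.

Answer: 21 14 14 14 14 12 22 25 25 25 25 24

Derivation:
step 1: append 21 -> window=[21] (not full yet)
step 2: append 6 -> window=[21, 6] (not full yet)
step 3: append 2 -> window=[21, 6, 2] (not full yet)
step 4: append 14 -> window=[21, 6, 2, 14] -> max=21
step 5: append 14 -> window=[6, 2, 14, 14] -> max=14
step 6: append 1 -> window=[2, 14, 14, 1] -> max=14
step 7: append 12 -> window=[14, 14, 1, 12] -> max=14
step 8: append 5 -> window=[14, 1, 12, 5] -> max=14
step 9: append 0 -> window=[1, 12, 5, 0] -> max=12
step 10: append 22 -> window=[12, 5, 0, 22] -> max=22
step 11: append 25 -> window=[5, 0, 22, 25] -> max=25
step 12: append 11 -> window=[0, 22, 25, 11] -> max=25
step 13: append 4 -> window=[22, 25, 11, 4] -> max=25
step 14: append 24 -> window=[25, 11, 4, 24] -> max=25
step 15: append 18 -> window=[11, 4, 24, 18] -> max=24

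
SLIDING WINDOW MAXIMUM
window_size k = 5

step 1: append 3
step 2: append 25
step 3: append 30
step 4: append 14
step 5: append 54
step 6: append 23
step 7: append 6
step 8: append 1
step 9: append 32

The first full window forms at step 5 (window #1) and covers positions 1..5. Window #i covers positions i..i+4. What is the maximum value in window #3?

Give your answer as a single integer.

step 1: append 3 -> window=[3] (not full yet)
step 2: append 25 -> window=[3, 25] (not full yet)
step 3: append 30 -> window=[3, 25, 30] (not full yet)
step 4: append 14 -> window=[3, 25, 30, 14] (not full yet)
step 5: append 54 -> window=[3, 25, 30, 14, 54] -> max=54
step 6: append 23 -> window=[25, 30, 14, 54, 23] -> max=54
step 7: append 6 -> window=[30, 14, 54, 23, 6] -> max=54
Window #3 max = 54

Answer: 54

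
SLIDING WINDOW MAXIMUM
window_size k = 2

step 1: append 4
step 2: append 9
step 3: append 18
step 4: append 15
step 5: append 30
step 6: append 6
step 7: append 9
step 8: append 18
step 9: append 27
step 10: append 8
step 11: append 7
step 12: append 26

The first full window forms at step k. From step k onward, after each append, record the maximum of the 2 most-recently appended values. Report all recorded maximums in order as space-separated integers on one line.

step 1: append 4 -> window=[4] (not full yet)
step 2: append 9 -> window=[4, 9] -> max=9
step 3: append 18 -> window=[9, 18] -> max=18
step 4: append 15 -> window=[18, 15] -> max=18
step 5: append 30 -> window=[15, 30] -> max=30
step 6: append 6 -> window=[30, 6] -> max=30
step 7: append 9 -> window=[6, 9] -> max=9
step 8: append 18 -> window=[9, 18] -> max=18
step 9: append 27 -> window=[18, 27] -> max=27
step 10: append 8 -> window=[27, 8] -> max=27
step 11: append 7 -> window=[8, 7] -> max=8
step 12: append 26 -> window=[7, 26] -> max=26

Answer: 9 18 18 30 30 9 18 27 27 8 26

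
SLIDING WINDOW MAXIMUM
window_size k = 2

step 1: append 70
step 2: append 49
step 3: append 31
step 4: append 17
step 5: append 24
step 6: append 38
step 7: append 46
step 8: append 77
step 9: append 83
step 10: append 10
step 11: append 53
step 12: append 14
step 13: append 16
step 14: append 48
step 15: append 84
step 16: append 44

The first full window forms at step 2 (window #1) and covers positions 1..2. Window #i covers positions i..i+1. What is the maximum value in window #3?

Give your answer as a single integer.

step 1: append 70 -> window=[70] (not full yet)
step 2: append 49 -> window=[70, 49] -> max=70
step 3: append 31 -> window=[49, 31] -> max=49
step 4: append 17 -> window=[31, 17] -> max=31
Window #3 max = 31

Answer: 31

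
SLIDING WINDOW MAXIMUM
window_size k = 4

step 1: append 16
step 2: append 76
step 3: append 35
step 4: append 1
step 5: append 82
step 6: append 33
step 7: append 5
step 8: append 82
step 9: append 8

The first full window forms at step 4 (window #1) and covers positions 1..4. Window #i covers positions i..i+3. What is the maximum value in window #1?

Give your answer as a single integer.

step 1: append 16 -> window=[16] (not full yet)
step 2: append 76 -> window=[16, 76] (not full yet)
step 3: append 35 -> window=[16, 76, 35] (not full yet)
step 4: append 1 -> window=[16, 76, 35, 1] -> max=76
Window #1 max = 76

Answer: 76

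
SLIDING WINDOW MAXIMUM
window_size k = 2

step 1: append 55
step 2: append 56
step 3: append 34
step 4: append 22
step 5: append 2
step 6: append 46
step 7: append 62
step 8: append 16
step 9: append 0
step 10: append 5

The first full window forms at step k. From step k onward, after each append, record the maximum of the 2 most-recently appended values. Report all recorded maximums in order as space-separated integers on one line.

Answer: 56 56 34 22 46 62 62 16 5

Derivation:
step 1: append 55 -> window=[55] (not full yet)
step 2: append 56 -> window=[55, 56] -> max=56
step 3: append 34 -> window=[56, 34] -> max=56
step 4: append 22 -> window=[34, 22] -> max=34
step 5: append 2 -> window=[22, 2] -> max=22
step 6: append 46 -> window=[2, 46] -> max=46
step 7: append 62 -> window=[46, 62] -> max=62
step 8: append 16 -> window=[62, 16] -> max=62
step 9: append 0 -> window=[16, 0] -> max=16
step 10: append 5 -> window=[0, 5] -> max=5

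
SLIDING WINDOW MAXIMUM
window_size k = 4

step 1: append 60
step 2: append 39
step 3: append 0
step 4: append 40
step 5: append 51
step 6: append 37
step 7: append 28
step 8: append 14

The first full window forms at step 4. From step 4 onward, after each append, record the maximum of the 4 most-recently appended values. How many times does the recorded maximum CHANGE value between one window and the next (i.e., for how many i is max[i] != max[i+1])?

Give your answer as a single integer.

step 1: append 60 -> window=[60] (not full yet)
step 2: append 39 -> window=[60, 39] (not full yet)
step 3: append 0 -> window=[60, 39, 0] (not full yet)
step 4: append 40 -> window=[60, 39, 0, 40] -> max=60
step 5: append 51 -> window=[39, 0, 40, 51] -> max=51
step 6: append 37 -> window=[0, 40, 51, 37] -> max=51
step 7: append 28 -> window=[40, 51, 37, 28] -> max=51
step 8: append 14 -> window=[51, 37, 28, 14] -> max=51
Recorded maximums: 60 51 51 51 51
Changes between consecutive maximums: 1

Answer: 1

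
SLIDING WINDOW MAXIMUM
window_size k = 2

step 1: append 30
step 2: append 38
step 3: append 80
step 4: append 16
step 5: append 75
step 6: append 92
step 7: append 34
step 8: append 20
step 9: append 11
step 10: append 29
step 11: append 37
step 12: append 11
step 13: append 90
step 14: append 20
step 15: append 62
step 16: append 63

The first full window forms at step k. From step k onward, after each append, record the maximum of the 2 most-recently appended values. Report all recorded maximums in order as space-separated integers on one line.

Answer: 38 80 80 75 92 92 34 20 29 37 37 90 90 62 63

Derivation:
step 1: append 30 -> window=[30] (not full yet)
step 2: append 38 -> window=[30, 38] -> max=38
step 3: append 80 -> window=[38, 80] -> max=80
step 4: append 16 -> window=[80, 16] -> max=80
step 5: append 75 -> window=[16, 75] -> max=75
step 6: append 92 -> window=[75, 92] -> max=92
step 7: append 34 -> window=[92, 34] -> max=92
step 8: append 20 -> window=[34, 20] -> max=34
step 9: append 11 -> window=[20, 11] -> max=20
step 10: append 29 -> window=[11, 29] -> max=29
step 11: append 37 -> window=[29, 37] -> max=37
step 12: append 11 -> window=[37, 11] -> max=37
step 13: append 90 -> window=[11, 90] -> max=90
step 14: append 20 -> window=[90, 20] -> max=90
step 15: append 62 -> window=[20, 62] -> max=62
step 16: append 63 -> window=[62, 63] -> max=63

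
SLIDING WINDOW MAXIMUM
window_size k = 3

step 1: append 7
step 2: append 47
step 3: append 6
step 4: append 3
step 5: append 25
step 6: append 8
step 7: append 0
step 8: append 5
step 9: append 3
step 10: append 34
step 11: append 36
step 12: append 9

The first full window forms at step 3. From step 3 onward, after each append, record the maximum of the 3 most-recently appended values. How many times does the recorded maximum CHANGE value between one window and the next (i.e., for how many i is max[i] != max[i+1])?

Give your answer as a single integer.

step 1: append 7 -> window=[7] (not full yet)
step 2: append 47 -> window=[7, 47] (not full yet)
step 3: append 6 -> window=[7, 47, 6] -> max=47
step 4: append 3 -> window=[47, 6, 3] -> max=47
step 5: append 25 -> window=[6, 3, 25] -> max=25
step 6: append 8 -> window=[3, 25, 8] -> max=25
step 7: append 0 -> window=[25, 8, 0] -> max=25
step 8: append 5 -> window=[8, 0, 5] -> max=8
step 9: append 3 -> window=[0, 5, 3] -> max=5
step 10: append 34 -> window=[5, 3, 34] -> max=34
step 11: append 36 -> window=[3, 34, 36] -> max=36
step 12: append 9 -> window=[34, 36, 9] -> max=36
Recorded maximums: 47 47 25 25 25 8 5 34 36 36
Changes between consecutive maximums: 5

Answer: 5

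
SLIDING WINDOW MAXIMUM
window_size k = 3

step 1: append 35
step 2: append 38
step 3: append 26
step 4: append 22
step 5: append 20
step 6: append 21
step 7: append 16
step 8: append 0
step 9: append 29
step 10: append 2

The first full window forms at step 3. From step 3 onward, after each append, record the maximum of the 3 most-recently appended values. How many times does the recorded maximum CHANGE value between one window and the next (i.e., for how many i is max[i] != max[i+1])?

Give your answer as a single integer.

step 1: append 35 -> window=[35] (not full yet)
step 2: append 38 -> window=[35, 38] (not full yet)
step 3: append 26 -> window=[35, 38, 26] -> max=38
step 4: append 22 -> window=[38, 26, 22] -> max=38
step 5: append 20 -> window=[26, 22, 20] -> max=26
step 6: append 21 -> window=[22, 20, 21] -> max=22
step 7: append 16 -> window=[20, 21, 16] -> max=21
step 8: append 0 -> window=[21, 16, 0] -> max=21
step 9: append 29 -> window=[16, 0, 29] -> max=29
step 10: append 2 -> window=[0, 29, 2] -> max=29
Recorded maximums: 38 38 26 22 21 21 29 29
Changes between consecutive maximums: 4

Answer: 4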